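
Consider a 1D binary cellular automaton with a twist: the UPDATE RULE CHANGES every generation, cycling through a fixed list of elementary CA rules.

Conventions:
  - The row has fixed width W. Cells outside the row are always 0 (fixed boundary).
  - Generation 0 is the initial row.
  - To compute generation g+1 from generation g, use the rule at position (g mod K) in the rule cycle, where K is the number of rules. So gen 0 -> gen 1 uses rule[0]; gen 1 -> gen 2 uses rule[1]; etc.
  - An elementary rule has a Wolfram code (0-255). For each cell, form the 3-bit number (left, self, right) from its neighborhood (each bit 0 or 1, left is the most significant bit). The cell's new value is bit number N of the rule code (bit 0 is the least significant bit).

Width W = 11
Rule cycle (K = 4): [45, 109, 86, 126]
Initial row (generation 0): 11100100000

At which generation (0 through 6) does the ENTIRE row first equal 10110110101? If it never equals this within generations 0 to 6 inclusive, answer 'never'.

Gen 0: 11100100000
Gen 1 (rule 45): 10000101111
Gen 2 (rule 109): 10110111001
Gen 3 (rule 86): 10010001111
Gen 4 (rule 126): 11111011001
Gen 5 (rule 45): 10000110001
Gen 6 (rule 109): 10110110101

Answer: 6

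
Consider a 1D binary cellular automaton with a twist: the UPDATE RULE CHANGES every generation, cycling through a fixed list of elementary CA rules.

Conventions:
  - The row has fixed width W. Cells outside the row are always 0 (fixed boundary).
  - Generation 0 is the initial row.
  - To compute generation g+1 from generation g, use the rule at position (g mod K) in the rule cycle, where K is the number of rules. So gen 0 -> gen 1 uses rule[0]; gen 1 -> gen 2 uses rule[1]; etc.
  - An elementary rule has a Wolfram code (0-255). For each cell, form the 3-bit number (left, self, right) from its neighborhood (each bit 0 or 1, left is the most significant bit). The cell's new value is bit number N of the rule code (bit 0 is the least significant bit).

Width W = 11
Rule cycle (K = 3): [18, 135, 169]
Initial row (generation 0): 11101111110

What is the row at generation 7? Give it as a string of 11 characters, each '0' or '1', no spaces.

Gen 0: 11101111110
Gen 1 (rule 18): 00000000001
Gen 2 (rule 135): 11111111111
Gen 3 (rule 169): 11111111110
Gen 4 (rule 18): 00000000001
Gen 5 (rule 135): 11111111111
Gen 6 (rule 169): 11111111110
Gen 7 (rule 18): 00000000001

Answer: 00000000001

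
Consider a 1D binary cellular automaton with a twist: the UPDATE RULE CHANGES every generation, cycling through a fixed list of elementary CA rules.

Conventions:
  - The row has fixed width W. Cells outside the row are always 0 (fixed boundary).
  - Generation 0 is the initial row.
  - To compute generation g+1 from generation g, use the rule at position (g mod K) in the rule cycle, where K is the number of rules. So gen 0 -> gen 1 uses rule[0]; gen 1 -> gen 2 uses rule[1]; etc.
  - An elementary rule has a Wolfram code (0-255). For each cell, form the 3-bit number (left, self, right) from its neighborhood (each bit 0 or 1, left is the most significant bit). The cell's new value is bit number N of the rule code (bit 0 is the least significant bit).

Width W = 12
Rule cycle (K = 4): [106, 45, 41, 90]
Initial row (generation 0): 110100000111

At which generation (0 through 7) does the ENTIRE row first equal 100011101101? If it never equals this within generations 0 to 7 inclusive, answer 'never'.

Answer: 5

Derivation:
Gen 0: 110100000111
Gen 1 (rule 106): 111000001101
Gen 2 (rule 45): 100011101011
Gen 3 (rule 41): 001010010110
Gen 4 (rule 90): 010001100111
Gen 5 (rule 106): 100011101101
Gen 6 (rule 45): 101010011011
Gen 7 (rule 41): 010100010110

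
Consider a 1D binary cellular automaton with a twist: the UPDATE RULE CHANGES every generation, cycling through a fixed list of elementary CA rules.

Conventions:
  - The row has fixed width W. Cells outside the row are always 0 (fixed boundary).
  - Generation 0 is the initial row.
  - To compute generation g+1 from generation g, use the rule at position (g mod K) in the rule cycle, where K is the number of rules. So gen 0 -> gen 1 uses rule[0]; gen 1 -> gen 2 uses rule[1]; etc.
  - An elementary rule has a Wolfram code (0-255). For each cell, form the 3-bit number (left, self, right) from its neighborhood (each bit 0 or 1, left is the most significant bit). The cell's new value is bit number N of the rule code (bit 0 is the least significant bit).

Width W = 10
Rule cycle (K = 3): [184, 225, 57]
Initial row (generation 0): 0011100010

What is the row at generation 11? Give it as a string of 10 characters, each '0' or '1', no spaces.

Answer: 0011100000

Derivation:
Gen 0: 0011100010
Gen 1 (rule 184): 0011010001
Gen 2 (rule 225): 1001100100
Gen 3 (rule 57): 0101010011
Gen 4 (rule 184): 0010101010
Gen 5 (rule 225): 1001010100
Gen 6 (rule 57): 0100101011
Gen 7 (rule 184): 0010010110
Gen 8 (rule 225): 1000001010
Gen 9 (rule 57): 0111100101
Gen 10 (rule 184): 0111010010
Gen 11 (rule 225): 0011100000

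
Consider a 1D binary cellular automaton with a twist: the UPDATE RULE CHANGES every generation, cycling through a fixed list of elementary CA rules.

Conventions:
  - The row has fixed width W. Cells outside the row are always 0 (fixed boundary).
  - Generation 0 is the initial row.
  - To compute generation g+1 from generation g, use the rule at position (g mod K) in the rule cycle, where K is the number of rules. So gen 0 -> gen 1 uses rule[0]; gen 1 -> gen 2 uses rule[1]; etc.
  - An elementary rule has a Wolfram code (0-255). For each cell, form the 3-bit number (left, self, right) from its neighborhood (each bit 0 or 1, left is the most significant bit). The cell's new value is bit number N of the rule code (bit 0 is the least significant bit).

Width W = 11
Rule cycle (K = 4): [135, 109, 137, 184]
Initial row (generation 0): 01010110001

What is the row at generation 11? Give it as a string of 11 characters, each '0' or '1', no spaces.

Gen 0: 01010110001
Gen 1 (rule 135): 11010000111
Gen 2 (rule 109): 11110110101
Gen 3 (rule 137): 11100100000
Gen 4 (rule 184): 11010010000
Gen 5 (rule 135): 00010110111
Gen 6 (rule 109): 11011111101
Gen 7 (rule 137): 10011111000
Gen 8 (rule 184): 01011110100
Gen 9 (rule 135): 11001100101
Gen 10 (rule 109): 11001100111
Gen 11 (rule 137): 10001000110

Answer: 10001000110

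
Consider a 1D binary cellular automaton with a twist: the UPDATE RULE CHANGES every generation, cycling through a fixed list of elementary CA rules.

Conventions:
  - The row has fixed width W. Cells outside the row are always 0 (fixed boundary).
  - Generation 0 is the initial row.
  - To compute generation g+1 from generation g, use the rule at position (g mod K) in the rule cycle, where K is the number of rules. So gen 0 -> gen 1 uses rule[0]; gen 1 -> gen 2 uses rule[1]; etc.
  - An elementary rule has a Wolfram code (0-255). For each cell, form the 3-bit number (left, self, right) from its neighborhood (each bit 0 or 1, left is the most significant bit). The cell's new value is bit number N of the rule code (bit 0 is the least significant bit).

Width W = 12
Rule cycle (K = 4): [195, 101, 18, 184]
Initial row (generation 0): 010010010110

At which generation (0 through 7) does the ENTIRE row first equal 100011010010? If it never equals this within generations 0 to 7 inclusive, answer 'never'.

Gen 0: 010010010110
Gen 1 (rule 195): 100100100010
Gen 2 (rule 101): 100100101010
Gen 3 (rule 18): 011011000001
Gen 4 (rule 184): 010110100000
Gen 5 (rule 195): 100010001111
Gen 6 (rule 101): 101010100001
Gen 7 (rule 18): 000000010010

Answer: never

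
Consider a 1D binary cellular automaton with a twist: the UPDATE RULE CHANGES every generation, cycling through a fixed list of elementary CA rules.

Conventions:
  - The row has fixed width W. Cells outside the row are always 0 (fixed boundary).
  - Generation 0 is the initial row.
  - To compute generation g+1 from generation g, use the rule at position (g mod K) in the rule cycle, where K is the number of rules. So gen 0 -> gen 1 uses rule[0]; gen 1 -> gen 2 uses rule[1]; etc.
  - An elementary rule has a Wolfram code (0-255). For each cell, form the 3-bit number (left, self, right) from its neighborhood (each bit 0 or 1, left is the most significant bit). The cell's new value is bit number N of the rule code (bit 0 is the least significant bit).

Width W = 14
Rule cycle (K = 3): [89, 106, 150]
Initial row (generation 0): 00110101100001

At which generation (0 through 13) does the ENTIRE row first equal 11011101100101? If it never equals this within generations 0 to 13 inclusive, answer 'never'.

Answer: never

Derivation:
Gen 0: 00110101100001
Gen 1 (rule 89): 10110001111100
Gen 2 (rule 106): 01110011000100
Gen 3 (rule 150): 10101100101110
Gen 4 (rule 89): 00001110001011
Gen 5 (rule 106): 00011010010111
Gen 6 (rule 150): 00100011110010
Gen 7 (rule 89): 10011010011001
Gen 8 (rule 106): 00111100111010
Gen 9 (rule 150): 01011011010011
Gen 10 (rule 89): 00011011001011
Gen 11 (rule 106): 00111111010111
Gen 12 (rule 150): 01011110010010
Gen 13 (rule 89): 00010011001001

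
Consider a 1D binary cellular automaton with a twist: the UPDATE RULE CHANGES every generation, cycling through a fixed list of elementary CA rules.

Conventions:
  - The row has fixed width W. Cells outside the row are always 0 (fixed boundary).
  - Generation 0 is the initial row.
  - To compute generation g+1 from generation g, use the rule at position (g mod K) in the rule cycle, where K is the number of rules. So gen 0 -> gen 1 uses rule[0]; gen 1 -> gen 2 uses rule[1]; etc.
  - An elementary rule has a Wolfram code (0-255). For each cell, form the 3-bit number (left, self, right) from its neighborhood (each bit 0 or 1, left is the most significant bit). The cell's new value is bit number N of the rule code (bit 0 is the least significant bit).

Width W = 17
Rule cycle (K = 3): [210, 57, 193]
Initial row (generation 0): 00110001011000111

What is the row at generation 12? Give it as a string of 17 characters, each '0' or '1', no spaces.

Answer: 00101111100001000

Derivation:
Gen 0: 00110001011000111
Gen 1 (rule 210): 01011010001101011
Gen 2 (rule 57): 00110101101010110
Gen 3 (rule 193): 10010000100000010
Gen 4 (rule 210): 01101001010000101
Gen 5 (rule 57): 01010100101110010
Gen 6 (rule 193): 00000000000110000
Gen 7 (rule 210): 00000000001011000
Gen 8 (rule 57): 11111111100110111
Gen 9 (rule 193): 01111111100010011
Gen 10 (rule 210): 10111111110101101
Gen 11 (rule 57): 01100000001011010
Gen 12 (rule 193): 00101111100001000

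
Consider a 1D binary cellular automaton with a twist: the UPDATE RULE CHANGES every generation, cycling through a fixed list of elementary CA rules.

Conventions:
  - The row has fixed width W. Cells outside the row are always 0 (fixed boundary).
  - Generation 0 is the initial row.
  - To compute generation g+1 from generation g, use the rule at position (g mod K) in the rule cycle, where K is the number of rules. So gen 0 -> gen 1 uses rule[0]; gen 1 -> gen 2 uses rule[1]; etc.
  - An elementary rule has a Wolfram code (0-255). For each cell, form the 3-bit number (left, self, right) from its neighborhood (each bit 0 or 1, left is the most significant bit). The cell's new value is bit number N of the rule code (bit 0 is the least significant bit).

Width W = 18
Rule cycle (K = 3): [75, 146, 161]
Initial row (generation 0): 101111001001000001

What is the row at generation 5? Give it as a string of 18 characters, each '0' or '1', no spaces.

Answer: 001100110011011010

Derivation:
Gen 0: 101111001001000001
Gen 1 (rule 75): 001001010010011110
Gen 2 (rule 146): 010110001101101101
Gen 3 (rule 161): 001000100010010010
Gen 4 (rule 75): 110011001100100100
Gen 5 (rule 146): 001100110011011010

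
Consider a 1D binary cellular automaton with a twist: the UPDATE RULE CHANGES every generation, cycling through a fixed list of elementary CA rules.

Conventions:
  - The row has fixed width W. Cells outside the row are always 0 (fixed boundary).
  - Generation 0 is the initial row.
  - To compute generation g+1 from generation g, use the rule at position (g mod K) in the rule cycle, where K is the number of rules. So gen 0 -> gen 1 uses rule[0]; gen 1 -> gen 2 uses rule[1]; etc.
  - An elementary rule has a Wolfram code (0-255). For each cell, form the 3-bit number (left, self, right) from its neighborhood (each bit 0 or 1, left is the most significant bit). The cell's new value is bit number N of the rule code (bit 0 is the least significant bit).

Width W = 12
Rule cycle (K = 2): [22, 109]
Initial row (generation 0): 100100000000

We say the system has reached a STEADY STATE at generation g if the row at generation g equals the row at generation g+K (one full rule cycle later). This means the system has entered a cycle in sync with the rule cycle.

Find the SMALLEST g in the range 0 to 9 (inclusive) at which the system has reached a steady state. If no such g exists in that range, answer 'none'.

Gen 0: 100100000000
Gen 1 (rule 22): 111110000000
Gen 2 (rule 109): 100010111111
Gen 3 (rule 22): 110110000000
Gen 4 (rule 109): 111110111111
Gen 5 (rule 22): 000000000000
Gen 6 (rule 109): 111111111111
Gen 7 (rule 22): 000000000000
Gen 8 (rule 109): 111111111111
Gen 9 (rule 22): 000000000000
Gen 10 (rule 109): 111111111111
Gen 11 (rule 22): 000000000000

Answer: 5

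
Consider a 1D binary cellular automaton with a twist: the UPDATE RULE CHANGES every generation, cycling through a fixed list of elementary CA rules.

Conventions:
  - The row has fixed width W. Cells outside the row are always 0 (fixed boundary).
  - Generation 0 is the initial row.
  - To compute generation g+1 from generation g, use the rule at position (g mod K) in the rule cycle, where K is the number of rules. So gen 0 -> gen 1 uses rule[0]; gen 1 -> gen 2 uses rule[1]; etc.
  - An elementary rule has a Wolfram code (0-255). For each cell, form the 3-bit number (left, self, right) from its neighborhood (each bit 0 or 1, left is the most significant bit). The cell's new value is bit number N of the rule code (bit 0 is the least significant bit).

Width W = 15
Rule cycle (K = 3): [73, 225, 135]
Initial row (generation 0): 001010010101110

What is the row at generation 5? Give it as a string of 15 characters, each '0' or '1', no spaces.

Answer: 011001100000101

Derivation:
Gen 0: 001010010101110
Gen 1 (rule 73): 100000000001010
Gen 2 (rule 225): 001111111100100
Gen 3 (rule 135): 110111111001101
Gen 4 (rule 73): 110100001001100
Gen 5 (rule 225): 011001100000101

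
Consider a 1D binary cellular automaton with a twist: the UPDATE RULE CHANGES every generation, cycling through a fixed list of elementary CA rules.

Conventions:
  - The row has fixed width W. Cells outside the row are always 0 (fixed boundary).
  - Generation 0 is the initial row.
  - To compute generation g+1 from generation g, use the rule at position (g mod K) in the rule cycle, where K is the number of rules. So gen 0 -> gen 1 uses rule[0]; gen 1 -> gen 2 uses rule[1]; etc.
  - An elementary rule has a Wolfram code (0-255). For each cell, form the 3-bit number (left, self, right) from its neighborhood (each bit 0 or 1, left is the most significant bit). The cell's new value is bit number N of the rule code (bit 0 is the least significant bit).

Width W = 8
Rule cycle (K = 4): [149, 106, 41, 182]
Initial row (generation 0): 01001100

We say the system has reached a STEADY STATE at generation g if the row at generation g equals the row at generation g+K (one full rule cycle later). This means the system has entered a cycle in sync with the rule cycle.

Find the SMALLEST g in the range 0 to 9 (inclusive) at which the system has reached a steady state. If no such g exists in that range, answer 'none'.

Answer: none

Derivation:
Gen 0: 01001100
Gen 1 (rule 149): 01100011
Gen 2 (rule 106): 11100111
Gen 3 (rule 41): 10000100
Gen 4 (rule 182): 11001110
Gen 5 (rule 149): 00100101
Gen 6 (rule 106): 01001010
Gen 7 (rule 41): 00000100
Gen 8 (rule 182): 00001110
Gen 9 (rule 149): 11100101
Gen 10 (rule 106): 10101010
Gen 11 (rule 41): 01010100
Gen 12 (rule 182): 11111110
Gen 13 (rule 149): 01111101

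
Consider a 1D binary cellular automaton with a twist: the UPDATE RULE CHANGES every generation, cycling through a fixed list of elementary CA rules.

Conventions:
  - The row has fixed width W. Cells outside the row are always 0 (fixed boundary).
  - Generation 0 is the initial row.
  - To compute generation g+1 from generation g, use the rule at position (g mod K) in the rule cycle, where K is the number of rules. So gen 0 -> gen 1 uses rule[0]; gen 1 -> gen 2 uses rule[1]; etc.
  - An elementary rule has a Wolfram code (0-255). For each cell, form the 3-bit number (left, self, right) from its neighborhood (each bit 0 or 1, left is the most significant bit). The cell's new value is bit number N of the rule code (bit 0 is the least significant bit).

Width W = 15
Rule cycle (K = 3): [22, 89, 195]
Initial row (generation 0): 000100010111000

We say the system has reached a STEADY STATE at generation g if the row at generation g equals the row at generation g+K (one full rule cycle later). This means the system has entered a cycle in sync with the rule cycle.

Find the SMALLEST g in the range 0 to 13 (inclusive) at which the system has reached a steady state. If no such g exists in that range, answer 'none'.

Gen 0: 000100010111000
Gen 1 (rule 22): 001110110000100
Gen 2 (rule 89): 101010111110011
Gen 3 (rule 195): 000000011110101
Gen 4 (rule 22): 000000100000101
Gen 5 (rule 89): 111110011110000
Gen 6 (rule 195): 011110101110111
Gen 7 (rule 22): 100000100000000
Gen 8 (rule 89): 011110011111111
Gen 9 (rule 195): 101110101111111
Gen 10 (rule 22): 100000100000000
Gen 11 (rule 89): 011110011111111
Gen 12 (rule 195): 101110101111111
Gen 13 (rule 22): 100000100000000
Gen 14 (rule 89): 011110011111111
Gen 15 (rule 195): 101110101111111
Gen 16 (rule 22): 100000100000000

Answer: 7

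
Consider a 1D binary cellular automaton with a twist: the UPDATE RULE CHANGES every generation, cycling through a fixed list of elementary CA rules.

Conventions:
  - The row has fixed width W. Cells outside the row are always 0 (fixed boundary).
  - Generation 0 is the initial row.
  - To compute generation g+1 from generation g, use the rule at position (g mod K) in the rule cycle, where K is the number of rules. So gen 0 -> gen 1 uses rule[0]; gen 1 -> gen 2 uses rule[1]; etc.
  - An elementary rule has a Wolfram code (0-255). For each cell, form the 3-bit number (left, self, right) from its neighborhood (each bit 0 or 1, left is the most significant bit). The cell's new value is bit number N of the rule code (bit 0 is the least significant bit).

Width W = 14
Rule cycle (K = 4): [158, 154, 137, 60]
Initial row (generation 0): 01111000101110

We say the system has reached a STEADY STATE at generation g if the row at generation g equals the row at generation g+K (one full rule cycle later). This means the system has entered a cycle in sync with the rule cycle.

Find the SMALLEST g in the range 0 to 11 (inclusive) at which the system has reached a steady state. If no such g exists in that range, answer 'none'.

Gen 0: 01111000101110
Gen 1 (rule 158): 11110101101101
Gen 2 (rule 154): 11100001001000
Gen 3 (rule 137): 11001100000011
Gen 4 (rule 60): 10101010000010
Gen 5 (rule 158): 10101011000111
Gen 6 (rule 154): 00000010101110
Gen 7 (rule 137): 11111000001100
Gen 8 (rule 60): 10000100001010
Gen 9 (rule 158): 11001110011011
Gen 10 (rule 154): 10111101110010
Gen 11 (rule 137): 00111001100000
Gen 12 (rule 60): 00100101010000
Gen 13 (rule 158): 01111101011000
Gen 14 (rule 154): 11111000010100
Gen 15 (rule 137): 11110011000001

Answer: none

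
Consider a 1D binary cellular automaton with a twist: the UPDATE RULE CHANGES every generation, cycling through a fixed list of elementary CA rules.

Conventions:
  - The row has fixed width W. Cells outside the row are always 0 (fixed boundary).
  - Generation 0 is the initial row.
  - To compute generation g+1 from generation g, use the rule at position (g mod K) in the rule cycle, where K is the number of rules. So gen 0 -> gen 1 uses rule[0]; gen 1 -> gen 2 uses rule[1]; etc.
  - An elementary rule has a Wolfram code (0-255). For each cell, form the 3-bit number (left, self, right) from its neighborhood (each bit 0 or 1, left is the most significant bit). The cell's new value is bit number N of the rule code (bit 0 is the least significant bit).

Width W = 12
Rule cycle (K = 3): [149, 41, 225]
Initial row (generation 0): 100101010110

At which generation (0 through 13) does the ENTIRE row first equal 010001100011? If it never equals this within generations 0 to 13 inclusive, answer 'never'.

Answer: never

Derivation:
Gen 0: 100101010110
Gen 1 (rule 149): 110101010001
Gen 2 (rule 41): 101010100100
Gen 3 (rule 225): 010101000001
Gen 4 (rule 149): 010101111101
Gen 5 (rule 41): 001011000010
Gen 6 (rule 225): 100101011000
Gen 7 (rule 149): 110101000111
Gen 8 (rule 41): 101010010100
Gen 9 (rule 225): 010100001001
Gen 10 (rule 149): 010111101101
Gen 11 (rule 41): 001100011010
Gen 12 (rule 225): 100101001100
Gen 13 (rule 149): 110101100011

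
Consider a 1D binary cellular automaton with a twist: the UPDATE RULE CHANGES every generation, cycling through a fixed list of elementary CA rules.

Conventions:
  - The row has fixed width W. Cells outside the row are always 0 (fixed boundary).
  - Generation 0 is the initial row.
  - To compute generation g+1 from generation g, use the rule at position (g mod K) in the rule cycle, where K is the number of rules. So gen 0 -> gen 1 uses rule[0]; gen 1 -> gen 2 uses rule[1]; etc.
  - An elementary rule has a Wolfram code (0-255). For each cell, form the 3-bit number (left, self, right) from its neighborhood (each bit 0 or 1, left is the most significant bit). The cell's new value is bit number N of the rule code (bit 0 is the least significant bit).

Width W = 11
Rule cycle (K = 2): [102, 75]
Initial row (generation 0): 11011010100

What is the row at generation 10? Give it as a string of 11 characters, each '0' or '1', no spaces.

Gen 0: 11011010100
Gen 1 (rule 102): 01101111100
Gen 2 (rule 75): 11101000101
Gen 3 (rule 102): 00111001111
Gen 4 (rule 75): 11101011001
Gen 5 (rule 102): 00111101011
Gen 6 (rule 75): 11100100011
Gen 7 (rule 102): 00101100101
Gen 8 (rule 75): 11001101000
Gen 9 (rule 102): 01010111000
Gen 10 (rule 75): 10000101011

Answer: 10000101011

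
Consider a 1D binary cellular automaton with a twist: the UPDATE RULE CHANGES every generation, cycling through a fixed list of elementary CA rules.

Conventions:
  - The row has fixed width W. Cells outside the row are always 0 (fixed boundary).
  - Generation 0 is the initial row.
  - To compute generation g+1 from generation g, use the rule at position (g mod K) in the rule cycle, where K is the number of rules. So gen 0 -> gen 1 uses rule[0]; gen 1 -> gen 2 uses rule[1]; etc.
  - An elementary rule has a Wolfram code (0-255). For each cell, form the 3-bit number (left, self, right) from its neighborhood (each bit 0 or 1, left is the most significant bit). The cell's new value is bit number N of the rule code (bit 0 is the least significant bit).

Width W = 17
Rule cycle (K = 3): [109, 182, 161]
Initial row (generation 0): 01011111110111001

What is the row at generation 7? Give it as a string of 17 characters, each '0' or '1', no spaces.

Answer: 01111101111111110

Derivation:
Gen 0: 01011111110111001
Gen 1 (rule 109): 01110000011101001
Gen 2 (rule 182): 10101000101011111
Gen 3 (rule 161): 01010010010101110
Gen 4 (rule 109): 01110010011111010
Gen 5 (rule 182): 10101111101110111
Gen 6 (rule 161): 01010111010101010
Gen 7 (rule 109): 01111101111111110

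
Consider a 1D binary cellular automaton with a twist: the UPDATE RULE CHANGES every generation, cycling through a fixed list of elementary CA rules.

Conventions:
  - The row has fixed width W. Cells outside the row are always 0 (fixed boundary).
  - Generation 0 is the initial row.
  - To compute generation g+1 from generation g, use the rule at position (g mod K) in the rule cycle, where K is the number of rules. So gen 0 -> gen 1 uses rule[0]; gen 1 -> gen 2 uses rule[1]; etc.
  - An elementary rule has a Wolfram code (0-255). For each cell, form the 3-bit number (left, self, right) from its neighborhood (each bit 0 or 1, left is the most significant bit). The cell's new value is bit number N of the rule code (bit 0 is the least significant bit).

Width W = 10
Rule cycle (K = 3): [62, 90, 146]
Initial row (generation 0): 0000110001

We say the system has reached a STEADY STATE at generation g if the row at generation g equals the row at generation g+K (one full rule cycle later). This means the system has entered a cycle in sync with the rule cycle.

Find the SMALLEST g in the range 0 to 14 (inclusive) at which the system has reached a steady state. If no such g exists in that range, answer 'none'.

Gen 0: 0000110001
Gen 1 (rule 62): 0001101011
Gen 2 (rule 90): 0011100011
Gen 3 (rule 146): 0101010100
Gen 4 (rule 62): 1111111110
Gen 5 (rule 90): 1000000011
Gen 6 (rule 146): 0100000100
Gen 7 (rule 62): 1110001110
Gen 8 (rule 90): 1011011011
Gen 9 (rule 146): 0000000000
Gen 10 (rule 62): 0000000000
Gen 11 (rule 90): 0000000000
Gen 12 (rule 146): 0000000000
Gen 13 (rule 62): 0000000000
Gen 14 (rule 90): 0000000000
Gen 15 (rule 146): 0000000000
Gen 16 (rule 62): 0000000000
Gen 17 (rule 90): 0000000000

Answer: 9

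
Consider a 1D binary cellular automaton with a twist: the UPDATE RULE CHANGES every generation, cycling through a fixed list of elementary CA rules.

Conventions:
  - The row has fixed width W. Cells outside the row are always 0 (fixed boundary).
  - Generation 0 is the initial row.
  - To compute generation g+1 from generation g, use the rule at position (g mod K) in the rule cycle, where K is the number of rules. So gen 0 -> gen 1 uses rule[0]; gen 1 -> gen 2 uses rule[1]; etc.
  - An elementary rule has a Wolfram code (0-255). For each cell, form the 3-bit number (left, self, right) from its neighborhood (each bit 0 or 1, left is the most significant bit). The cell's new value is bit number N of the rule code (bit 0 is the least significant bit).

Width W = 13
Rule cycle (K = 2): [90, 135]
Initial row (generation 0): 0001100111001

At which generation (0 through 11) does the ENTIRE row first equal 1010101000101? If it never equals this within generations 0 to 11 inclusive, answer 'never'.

Gen 0: 0001100111001
Gen 1 (rule 90): 0011111101110
Gen 2 (rule 135): 1101111000100
Gen 3 (rule 90): 1101001101010
Gen 4 (rule 135): 0001010001010
Gen 5 (rule 90): 0010001010001
Gen 6 (rule 135): 1110111010111
Gen 7 (rule 90): 1010101000101
Gen 8 (rule 135): 1010101011101
Gen 9 (rule 90): 0000000010100
Gen 10 (rule 135): 1111111110101
Gen 11 (rule 90): 1000000010000

Answer: 7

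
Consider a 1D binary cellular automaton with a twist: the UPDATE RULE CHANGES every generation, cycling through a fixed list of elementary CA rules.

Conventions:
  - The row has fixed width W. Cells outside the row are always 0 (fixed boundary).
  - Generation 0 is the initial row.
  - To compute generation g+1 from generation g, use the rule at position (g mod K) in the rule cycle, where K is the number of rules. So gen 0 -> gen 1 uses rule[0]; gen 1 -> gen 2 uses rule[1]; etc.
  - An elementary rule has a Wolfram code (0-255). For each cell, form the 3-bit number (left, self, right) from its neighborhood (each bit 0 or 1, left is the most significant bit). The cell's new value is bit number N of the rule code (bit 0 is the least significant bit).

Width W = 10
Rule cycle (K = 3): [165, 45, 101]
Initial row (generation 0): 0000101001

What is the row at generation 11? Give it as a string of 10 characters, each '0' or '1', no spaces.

Gen 0: 0000101001
Gen 1 (rule 165): 1110111001
Gen 2 (rule 45): 1001100001
Gen 3 (rule 101): 1000101101
Gen 4 (rule 165): 1010110011
Gen 5 (rule 45): 1111100010
Gen 6 (rule 101): 0000101010
Gen 7 (rule 165): 1110111110
Gen 8 (rule 45): 1001100000
Gen 9 (rule 101): 1000101111
Gen 10 (rule 165): 1010110110
Gen 11 (rule 45): 1111101100

Answer: 1111101100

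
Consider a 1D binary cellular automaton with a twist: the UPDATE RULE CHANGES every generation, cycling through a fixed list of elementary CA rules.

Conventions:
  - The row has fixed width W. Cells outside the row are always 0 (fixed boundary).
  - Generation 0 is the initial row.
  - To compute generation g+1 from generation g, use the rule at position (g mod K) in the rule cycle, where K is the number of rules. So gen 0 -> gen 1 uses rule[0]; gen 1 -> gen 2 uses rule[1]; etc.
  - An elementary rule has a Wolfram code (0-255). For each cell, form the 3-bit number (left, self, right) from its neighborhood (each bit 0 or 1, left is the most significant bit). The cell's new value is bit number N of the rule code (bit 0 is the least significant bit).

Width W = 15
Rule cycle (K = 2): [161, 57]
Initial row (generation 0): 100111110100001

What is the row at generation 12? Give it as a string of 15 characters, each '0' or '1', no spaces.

Answer: 100101110011001

Derivation:
Gen 0: 100111110100001
Gen 1 (rule 161): 000011101001100
Gen 2 (rule 57): 111010010101011
Gen 3 (rule 161): 010100001010100
Gen 4 (rule 57): 001011100101011
Gen 5 (rule 161): 100101000010100
Gen 6 (rule 57): 010010111001011
Gen 7 (rule 161): 000001010000100
Gen 8 (rule 57): 111100101110011
Gen 9 (rule 161): 011000010100000
Gen 10 (rule 57): 010111001011111
Gen 11 (rule 161): 001010000101110
Gen 12 (rule 57): 100101110011001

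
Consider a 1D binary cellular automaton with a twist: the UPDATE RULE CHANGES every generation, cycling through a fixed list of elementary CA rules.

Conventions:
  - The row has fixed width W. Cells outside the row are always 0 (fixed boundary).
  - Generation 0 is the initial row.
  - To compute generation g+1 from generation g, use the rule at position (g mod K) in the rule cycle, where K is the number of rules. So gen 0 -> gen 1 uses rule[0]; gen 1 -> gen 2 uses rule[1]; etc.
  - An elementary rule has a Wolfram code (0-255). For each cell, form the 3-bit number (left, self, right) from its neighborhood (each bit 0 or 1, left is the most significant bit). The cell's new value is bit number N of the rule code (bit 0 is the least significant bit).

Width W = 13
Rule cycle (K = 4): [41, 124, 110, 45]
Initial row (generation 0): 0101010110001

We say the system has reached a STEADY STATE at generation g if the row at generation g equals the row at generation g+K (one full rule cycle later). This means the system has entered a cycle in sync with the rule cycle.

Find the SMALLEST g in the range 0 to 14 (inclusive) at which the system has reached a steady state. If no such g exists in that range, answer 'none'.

Answer: none

Derivation:
Gen 0: 0101010110001
Gen 1 (rule 41): 0010101100100
Gen 2 (rule 124): 0011111110110
Gen 3 (rule 110): 0110000011110
Gen 4 (rule 45): 0100111010000
Gen 5 (rule 41): 0000100100111
Gen 6 (rule 124): 0000110110101
Gen 7 (rule 110): 0001111111111
Gen 8 (rule 45): 1101000000000
Gen 9 (rule 41): 1010011111111
Gen 10 (rule 124): 1111010000001
Gen 11 (rule 110): 1001110000011
Gen 12 (rule 45): 1001000111010
Gen 13 (rule 41): 0000010100100
Gen 14 (rule 124): 0000011110110
Gen 15 (rule 110): 0000110011110
Gen 16 (rule 45): 1110100010000
Gen 17 (rule 41): 1001001000111
Gen 18 (rule 124): 1101101100101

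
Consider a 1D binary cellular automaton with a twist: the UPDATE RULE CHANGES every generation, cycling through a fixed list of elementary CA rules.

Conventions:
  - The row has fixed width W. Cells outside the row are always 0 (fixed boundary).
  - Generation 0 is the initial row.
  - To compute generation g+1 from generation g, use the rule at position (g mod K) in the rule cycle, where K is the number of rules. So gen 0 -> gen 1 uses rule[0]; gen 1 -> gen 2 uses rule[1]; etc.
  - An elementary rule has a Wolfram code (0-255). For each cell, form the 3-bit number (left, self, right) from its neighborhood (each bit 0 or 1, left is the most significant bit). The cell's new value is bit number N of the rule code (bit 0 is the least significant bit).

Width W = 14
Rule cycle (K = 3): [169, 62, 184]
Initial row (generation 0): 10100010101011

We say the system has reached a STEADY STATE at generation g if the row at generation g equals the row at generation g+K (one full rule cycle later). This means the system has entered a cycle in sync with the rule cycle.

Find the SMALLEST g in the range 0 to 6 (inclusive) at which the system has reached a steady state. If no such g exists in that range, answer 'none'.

Answer: none

Derivation:
Gen 0: 10100010101011
Gen 1 (rule 169): 01001001010110
Gen 2 (rule 62): 11111111111101
Gen 3 (rule 184): 11111111111010
Gen 4 (rule 169): 11111111110100
Gen 5 (rule 62): 10000000001110
Gen 6 (rule 184): 01000000001101
Gen 7 (rule 169): 00011111101010
Gen 8 (rule 62): 00110000011111
Gen 9 (rule 184): 00101000011110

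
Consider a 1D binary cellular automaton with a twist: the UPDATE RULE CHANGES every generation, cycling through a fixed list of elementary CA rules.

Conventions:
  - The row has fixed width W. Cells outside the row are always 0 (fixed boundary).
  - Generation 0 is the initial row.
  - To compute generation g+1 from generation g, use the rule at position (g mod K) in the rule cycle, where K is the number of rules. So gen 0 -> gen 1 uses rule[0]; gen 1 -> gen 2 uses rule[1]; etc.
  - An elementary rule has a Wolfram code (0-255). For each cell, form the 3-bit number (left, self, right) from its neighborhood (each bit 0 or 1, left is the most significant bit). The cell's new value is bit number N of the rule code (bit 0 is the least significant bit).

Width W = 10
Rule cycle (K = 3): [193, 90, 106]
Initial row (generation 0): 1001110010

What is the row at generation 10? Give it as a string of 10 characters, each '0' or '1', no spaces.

Gen 0: 1001110010
Gen 1 (rule 193): 0000110000
Gen 2 (rule 90): 0001111000
Gen 3 (rule 106): 0011001000
Gen 4 (rule 193): 1001000011
Gen 5 (rule 90): 0110100111
Gen 6 (rule 106): 1111001101
Gen 7 (rule 193): 0111000100
Gen 8 (rule 90): 1101101010
Gen 9 (rule 106): 1111110100
Gen 10 (rule 193): 0111110001

Answer: 0111110001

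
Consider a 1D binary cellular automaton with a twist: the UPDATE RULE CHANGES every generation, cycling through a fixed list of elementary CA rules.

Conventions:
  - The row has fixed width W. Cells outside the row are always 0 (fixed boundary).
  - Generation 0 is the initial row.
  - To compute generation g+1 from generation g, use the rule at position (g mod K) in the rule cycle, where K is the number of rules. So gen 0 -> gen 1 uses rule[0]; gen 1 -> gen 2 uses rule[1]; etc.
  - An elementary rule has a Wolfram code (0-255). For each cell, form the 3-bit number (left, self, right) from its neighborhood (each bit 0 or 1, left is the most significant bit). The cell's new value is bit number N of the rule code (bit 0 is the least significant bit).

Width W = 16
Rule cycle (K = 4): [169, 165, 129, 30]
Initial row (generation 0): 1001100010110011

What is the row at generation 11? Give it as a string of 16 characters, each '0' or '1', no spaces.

Gen 0: 1001100010110011
Gen 1 (rule 169): 0001001001100010
Gen 2 (rule 165): 1101001000001010
Gen 3 (rule 129): 0000000011100000
Gen 4 (rule 30): 0000000110010000
Gen 5 (rule 169): 1111110100000111
Gen 6 (rule 165): 0111101101110010
Gen 7 (rule 129): 0011000000100000
Gen 8 (rule 30): 0110100001110000
Gen 9 (rule 169): 0101001101100111
Gen 10 (rule 165): 0111000010000010
Gen 11 (rule 129): 0010011000111000

Answer: 0010011000111000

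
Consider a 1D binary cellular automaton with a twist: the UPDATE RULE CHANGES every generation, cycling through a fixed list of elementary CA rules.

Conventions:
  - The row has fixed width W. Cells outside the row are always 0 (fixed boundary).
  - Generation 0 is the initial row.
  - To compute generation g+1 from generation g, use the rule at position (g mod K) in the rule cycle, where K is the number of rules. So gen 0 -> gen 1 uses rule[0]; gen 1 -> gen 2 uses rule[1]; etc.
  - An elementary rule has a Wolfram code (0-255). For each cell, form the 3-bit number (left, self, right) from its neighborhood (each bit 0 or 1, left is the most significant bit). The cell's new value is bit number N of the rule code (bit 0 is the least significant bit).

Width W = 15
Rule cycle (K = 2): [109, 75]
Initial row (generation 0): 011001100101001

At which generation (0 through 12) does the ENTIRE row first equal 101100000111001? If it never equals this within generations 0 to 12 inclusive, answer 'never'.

Gen 0: 011001100101001
Gen 1 (rule 109): 011001100111001
Gen 2 (rule 75): 111011101101010
Gen 3 (rule 109): 101110111111110
Gen 4 (rule 75): 001010100000010
Gen 5 (rule 109): 101111101111010
Gen 6 (rule 75): 001000101001000
Gen 7 (rule 109): 101010111001011
Gen 8 (rule 75): 000000101010011
Gen 9 (rule 109): 111110111110011
Gen 10 (rule 75): 100010100010111
Gen 11 (rule 109): 101011101011101
Gen 12 (rule 75): 000010100010100

Answer: never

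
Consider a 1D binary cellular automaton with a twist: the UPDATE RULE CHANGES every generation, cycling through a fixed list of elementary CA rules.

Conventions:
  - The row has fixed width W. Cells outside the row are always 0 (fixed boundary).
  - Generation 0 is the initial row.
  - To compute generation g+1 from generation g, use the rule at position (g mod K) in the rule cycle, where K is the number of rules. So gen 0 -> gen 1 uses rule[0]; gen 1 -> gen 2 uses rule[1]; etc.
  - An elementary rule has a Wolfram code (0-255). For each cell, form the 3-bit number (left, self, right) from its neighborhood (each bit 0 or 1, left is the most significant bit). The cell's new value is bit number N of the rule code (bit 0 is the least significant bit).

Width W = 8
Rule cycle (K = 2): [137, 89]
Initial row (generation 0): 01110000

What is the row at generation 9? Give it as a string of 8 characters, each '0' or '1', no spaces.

Answer: 10010000

Derivation:
Gen 0: 01110000
Gen 1 (rule 137): 01100111
Gen 2 (rule 89): 01110101
Gen 3 (rule 137): 01100000
Gen 4 (rule 89): 01111111
Gen 5 (rule 137): 01111110
Gen 6 (rule 89): 01000011
Gen 7 (rule 137): 00011010
Gen 8 (rule 89): 11011001
Gen 9 (rule 137): 10010000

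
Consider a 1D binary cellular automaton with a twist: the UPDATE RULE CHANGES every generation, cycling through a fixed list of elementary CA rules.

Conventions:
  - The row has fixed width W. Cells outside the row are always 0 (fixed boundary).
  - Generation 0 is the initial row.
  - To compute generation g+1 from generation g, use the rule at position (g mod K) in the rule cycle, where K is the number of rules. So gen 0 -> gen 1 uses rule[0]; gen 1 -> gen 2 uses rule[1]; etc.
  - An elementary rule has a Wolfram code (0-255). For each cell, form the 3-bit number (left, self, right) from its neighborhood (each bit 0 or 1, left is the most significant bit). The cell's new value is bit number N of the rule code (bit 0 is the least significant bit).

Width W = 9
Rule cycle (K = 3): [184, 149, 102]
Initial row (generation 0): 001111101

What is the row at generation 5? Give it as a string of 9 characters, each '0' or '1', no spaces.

Gen 0: 001111101
Gen 1 (rule 184): 001111010
Gen 2 (rule 149): 100110011
Gen 3 (rule 102): 101010101
Gen 4 (rule 184): 010101010
Gen 5 (rule 149): 010101011

Answer: 010101011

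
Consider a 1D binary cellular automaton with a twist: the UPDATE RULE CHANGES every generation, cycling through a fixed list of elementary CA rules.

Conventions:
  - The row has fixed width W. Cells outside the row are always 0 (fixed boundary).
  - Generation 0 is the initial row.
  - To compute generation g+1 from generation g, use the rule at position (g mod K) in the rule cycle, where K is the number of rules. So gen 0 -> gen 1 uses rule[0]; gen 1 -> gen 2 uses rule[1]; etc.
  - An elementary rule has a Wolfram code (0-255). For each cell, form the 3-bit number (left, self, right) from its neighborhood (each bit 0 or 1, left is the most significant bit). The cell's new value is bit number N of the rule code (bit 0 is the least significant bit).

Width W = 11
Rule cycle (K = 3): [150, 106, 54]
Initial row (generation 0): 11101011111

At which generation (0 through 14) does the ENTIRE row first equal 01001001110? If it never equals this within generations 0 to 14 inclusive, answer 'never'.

Gen 0: 11101011111
Gen 1 (rule 150): 01001001110
Gen 2 (rule 106): 10010011010
Gen 3 (rule 54): 11111100111
Gen 4 (rule 150): 01111011010
Gen 5 (rule 106): 11001111100
Gen 6 (rule 54): 00110000010
Gen 7 (rule 150): 01001000111
Gen 8 (rule 106): 10010001101
Gen 9 (rule 54): 11111010011
Gen 10 (rule 150): 01110011100
Gen 11 (rule 106): 11010110100
Gen 12 (rule 54): 00111001110
Gen 13 (rule 150): 01010110101
Gen 14 (rule 106): 10101111010

Answer: 1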